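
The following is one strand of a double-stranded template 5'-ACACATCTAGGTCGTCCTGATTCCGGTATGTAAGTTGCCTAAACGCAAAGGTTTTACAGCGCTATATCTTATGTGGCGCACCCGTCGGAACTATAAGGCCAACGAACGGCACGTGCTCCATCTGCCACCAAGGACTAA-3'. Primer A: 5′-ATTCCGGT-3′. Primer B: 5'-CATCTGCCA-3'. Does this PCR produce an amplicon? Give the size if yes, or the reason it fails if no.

No product — both primers anneal to the same strand and extend in the same direction.

Primer A (ATTCCGGT) matches the top strand at positions 20–27 (3' end points downstream).
Primer B (CATCTGCCA) also matches the top strand directly, at positions 119–127 — its reverse complement TGGCAGATG is not present.
Both primers anneal to the bottom strand with 3' ends pointing the same way, so neither can prime synthesis back toward the other.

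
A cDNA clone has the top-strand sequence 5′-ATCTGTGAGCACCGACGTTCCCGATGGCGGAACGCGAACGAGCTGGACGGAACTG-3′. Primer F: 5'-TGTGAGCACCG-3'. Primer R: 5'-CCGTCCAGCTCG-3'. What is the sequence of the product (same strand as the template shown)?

The forward primer matches the template at positions 4–14.
Reverse complement of the reverse primer: CGAGCTGGACGG. This occurs on the top strand at positions 39–50.
The product is the template from position 4 through 50 (47 bp).

5'-TGTGAGCACCGACGTTCCCGATGGCGGAACGCGAACGAGCTGGACGG-3'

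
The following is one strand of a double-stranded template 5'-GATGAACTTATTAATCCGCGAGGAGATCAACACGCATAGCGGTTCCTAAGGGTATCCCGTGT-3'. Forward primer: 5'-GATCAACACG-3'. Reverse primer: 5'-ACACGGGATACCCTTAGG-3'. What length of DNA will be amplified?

Scanning the template, GATCAACACG occurs at positions 25–34; this primer anneals to the bottom strand there with its 3' end pointing downstream.
Taking the reverse complement of ACACGGGATACCCTTAGG gives CCTAAGGGTATCCCGTGT, found at positions 45–62 on the template; the primer anneals here to the top strand with its 3' end pointing upstream.
The product runs from position 25 to position 62, so its length is 62 − 25 + 1 = 38 bp.

38 bp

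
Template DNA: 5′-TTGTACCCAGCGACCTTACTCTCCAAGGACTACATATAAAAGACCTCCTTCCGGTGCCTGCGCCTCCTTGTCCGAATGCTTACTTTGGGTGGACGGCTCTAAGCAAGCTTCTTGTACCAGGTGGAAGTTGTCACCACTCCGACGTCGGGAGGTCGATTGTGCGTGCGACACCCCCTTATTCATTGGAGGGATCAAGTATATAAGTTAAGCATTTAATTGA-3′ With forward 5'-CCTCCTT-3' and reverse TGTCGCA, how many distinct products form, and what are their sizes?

The forward primer CCTCCTT matches the top strand at positions 44–50, 63–69.
The reverse primer's reverse complement is TGCGACA, matching at positions 164–170.
Each forward site pairs with the reverse site to give a product ending at position 170: sizes 127, 108 bp.

Two products: 127 bp, 108 bp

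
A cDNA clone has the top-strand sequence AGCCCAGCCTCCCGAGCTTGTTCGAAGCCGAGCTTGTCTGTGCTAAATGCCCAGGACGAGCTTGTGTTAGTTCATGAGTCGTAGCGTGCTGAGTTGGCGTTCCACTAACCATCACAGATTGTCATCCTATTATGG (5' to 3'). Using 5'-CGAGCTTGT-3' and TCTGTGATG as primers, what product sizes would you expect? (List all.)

The forward primer CGAGCTTGT matches the top strand at positions 13–21, 29–37, 57–65.
The reverse primer's reverse complement is CATCACAGA, matching at positions 110–118.
Each forward site pairs with the reverse site to give a product ending at position 118: sizes 106, 90, 62 bp.

106 bp, 90 bp, 62 bp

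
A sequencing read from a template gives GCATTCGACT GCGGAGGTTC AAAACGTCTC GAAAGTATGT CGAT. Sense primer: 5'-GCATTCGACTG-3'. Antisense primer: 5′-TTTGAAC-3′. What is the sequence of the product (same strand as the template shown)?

Scanning the template, GCATTCGACTG occurs at positions 1–11; this primer anneals to the bottom strand there with its 3' end pointing downstream.
Taking the reverse complement of TTTGAAC gives GTTCAAA, found at positions 17–23 on the template; the primer anneals here to the top strand with its 3' end pointing upstream.
The product is the template from position 1 through 23 (23 bp).

5'-GCATTCGACTGCGGAGGTTCAAA-3'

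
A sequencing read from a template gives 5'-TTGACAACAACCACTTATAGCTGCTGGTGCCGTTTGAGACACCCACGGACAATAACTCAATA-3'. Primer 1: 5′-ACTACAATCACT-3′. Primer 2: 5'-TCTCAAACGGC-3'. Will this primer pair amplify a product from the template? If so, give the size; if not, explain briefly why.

Primer 1 (ACTACAATCACT) does not match the top strand, and its reverse complement AGTGATTGTAGT does not match either.
With no annealing site for primer 1, no amplification occurs.

No product — primer 1 has no binding site in the template.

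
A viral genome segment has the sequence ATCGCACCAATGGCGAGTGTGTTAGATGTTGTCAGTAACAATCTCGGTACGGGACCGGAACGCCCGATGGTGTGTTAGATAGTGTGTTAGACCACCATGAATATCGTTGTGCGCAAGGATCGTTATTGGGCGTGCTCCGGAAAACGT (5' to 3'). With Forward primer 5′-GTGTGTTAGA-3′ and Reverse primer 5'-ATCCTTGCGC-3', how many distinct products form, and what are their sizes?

The forward primer GTGTGTTAGA matches the top strand at positions 17–26, 70–79, 82–91.
The reverse primer's reverse complement is GCGCAAGGAT, matching at positions 111–120.
Each forward site pairs with the reverse site to give a product ending at position 120: sizes 104, 51, 39 bp.

Three products: 104 bp, 51 bp, 39 bp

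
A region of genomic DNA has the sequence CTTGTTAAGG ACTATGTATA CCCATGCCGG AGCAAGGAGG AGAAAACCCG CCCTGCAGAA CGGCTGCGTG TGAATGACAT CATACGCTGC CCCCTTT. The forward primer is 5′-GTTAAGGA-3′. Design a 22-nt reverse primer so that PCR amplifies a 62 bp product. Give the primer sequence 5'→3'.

The forward primer binds at positions 4–11, so a 62 bp product ends at position 4 + 62 − 1 = 65.
The reverse primer anneals to the top strand over positions 44–65, i.e. to AAACCCGCCCTGCAGAACGGCT.
Its sequence written 5'→3' is the reverse complement: AGCCGTTCTGCAGGGCGGGTTT.

5'-AGCCGTTCTGCAGGGCGGGTTT-3'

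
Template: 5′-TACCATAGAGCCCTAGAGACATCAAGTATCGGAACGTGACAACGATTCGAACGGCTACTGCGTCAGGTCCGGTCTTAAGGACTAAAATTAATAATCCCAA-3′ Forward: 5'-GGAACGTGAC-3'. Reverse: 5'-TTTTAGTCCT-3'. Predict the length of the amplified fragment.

57 bp

The forward primer matches the template at positions 31–40.
Reverse complement of the reverse primer: AGGACTAAAA. This occurs on the top strand at positions 78–87.
The product runs from position 31 to position 87, so its length is 87 − 31 + 1 = 57 bp.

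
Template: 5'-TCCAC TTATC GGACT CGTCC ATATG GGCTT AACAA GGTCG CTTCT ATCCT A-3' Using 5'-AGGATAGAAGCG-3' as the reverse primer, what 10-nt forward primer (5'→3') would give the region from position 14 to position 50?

5'-CTCGTCCATA-3'

The reverse primer's reverse complement CGCTTCTATCCT matches the template at positions 39–50; the product starts at position 14.
The forward primer is identical to the top strand over positions 14–23: CTCGTCCATA.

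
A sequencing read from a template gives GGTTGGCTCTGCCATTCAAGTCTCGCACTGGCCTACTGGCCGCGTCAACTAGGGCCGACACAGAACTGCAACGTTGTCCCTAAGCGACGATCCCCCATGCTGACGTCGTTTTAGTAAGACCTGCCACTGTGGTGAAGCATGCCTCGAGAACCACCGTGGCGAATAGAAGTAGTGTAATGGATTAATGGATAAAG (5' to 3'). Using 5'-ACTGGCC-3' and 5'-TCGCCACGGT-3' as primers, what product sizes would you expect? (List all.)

136 bp, 128 bp

The forward primer ACTGGCC matches the top strand at positions 27–33, 35–41.
The reverse primer's reverse complement is ACCGTGGCGA, matching at positions 153–162.
Each forward site pairs with the reverse site to give a product ending at position 162: sizes 136, 128 bp.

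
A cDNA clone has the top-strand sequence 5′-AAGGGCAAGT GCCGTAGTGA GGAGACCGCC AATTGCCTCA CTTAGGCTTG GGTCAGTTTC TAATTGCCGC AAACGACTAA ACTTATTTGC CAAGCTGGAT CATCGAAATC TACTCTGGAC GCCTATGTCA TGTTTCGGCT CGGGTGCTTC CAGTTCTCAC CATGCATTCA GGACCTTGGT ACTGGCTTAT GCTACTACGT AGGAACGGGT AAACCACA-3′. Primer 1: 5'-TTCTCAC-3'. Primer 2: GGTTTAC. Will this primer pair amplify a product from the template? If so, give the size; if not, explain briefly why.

Yes — a 62 bp product.

Primer 1 (TTCTCAC) matches the top strand at positions 154–160; it acts as a forward primer.
Primer 2's reverse complement is GTAAACC, matching the top strand at positions 209–215; it acts as a reverse primer.
The 3' ends face each other across positions 154–215, giving a 62 bp product.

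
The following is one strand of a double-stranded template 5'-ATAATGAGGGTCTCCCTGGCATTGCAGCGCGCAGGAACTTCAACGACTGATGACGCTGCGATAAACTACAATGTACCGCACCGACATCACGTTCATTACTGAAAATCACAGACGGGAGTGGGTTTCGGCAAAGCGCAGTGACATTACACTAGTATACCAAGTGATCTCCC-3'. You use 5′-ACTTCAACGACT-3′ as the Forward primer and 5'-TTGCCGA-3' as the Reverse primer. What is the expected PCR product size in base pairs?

Scanning the template, ACTTCAACGACT occurs at positions 37–48; this primer anneals to the bottom strand there with its 3' end pointing downstream.
Reverse complement of the reverse primer: TCGGCAA. This occurs on the top strand at positions 125–131.
The product runs from position 37 to position 131, so its length is 131 − 37 + 1 = 95 bp.

95 bp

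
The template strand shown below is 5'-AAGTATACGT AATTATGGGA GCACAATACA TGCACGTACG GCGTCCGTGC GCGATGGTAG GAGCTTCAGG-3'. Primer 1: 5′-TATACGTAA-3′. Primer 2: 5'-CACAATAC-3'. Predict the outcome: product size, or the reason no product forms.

No product — both primers anneal to the same strand and extend in the same direction.

Primer 1 (TATACGTAA) matches the top strand at positions 4–12 (3' end points downstream).
Primer 2 (CACAATAC) also matches the top strand directly, at positions 22–29 — its reverse complement GTATTGTG is not present.
Both primers anneal to the bottom strand with 3' ends pointing the same way, so neither can prime synthesis back toward the other.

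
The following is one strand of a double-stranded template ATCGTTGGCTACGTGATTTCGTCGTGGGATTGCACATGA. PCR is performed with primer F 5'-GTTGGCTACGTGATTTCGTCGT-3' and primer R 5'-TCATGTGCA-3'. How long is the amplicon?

The forward primer matches the template at positions 4–25.
Taking the reverse complement of TCATGTGCA gives TGCACATGA, found at positions 31–39 on the template; the primer anneals here to the top strand with its 3' end pointing upstream.
The product runs from position 4 to position 39, so its length is 39 − 4 + 1 = 36 bp.

36 bp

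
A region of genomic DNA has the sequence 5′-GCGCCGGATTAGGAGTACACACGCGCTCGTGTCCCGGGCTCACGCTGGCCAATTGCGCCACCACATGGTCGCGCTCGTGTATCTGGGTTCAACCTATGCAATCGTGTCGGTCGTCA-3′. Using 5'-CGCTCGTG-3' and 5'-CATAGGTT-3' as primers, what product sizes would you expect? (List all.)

75 bp, 27 bp

The forward primer CGCTCGTG matches the top strand at positions 24–31, 72–79.
The reverse primer's reverse complement is AACCTATG, matching at positions 91–98.
Each forward site pairs with the reverse site to give a product ending at position 98: sizes 75, 27 bp.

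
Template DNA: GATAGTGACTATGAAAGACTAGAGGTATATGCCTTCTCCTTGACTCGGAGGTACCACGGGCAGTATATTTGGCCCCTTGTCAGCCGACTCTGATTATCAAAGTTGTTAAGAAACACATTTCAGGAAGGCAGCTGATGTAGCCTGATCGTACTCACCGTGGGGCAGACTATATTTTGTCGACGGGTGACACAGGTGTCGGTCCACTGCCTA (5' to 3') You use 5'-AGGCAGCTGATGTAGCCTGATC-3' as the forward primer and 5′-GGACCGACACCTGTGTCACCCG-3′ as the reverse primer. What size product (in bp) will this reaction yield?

77 bp

Forward primer AGGCAGCTGATGTAGCCTGATC is found on the top strand at positions 126–147.
Reverse complement of the reverse primer: CGGGTGACACAGGTGTCGGTCC. This occurs on the top strand at positions 181–202.
The product runs from position 126 to position 202, so its length is 202 − 126 + 1 = 77 bp.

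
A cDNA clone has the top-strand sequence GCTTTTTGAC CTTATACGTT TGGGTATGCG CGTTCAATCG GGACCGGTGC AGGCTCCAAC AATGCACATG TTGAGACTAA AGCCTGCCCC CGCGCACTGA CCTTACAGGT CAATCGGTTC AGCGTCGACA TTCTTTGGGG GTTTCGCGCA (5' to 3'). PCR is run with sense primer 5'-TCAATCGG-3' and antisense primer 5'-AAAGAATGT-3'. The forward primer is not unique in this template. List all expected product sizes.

103 bp, 27 bp

The forward primer TCAATCGG matches the top strand at positions 34–41, 110–117.
The reverse primer's reverse complement is ACATTCTTT, matching at positions 128–136.
Each forward site pairs with the reverse site to give a product ending at position 136: sizes 103, 27 bp.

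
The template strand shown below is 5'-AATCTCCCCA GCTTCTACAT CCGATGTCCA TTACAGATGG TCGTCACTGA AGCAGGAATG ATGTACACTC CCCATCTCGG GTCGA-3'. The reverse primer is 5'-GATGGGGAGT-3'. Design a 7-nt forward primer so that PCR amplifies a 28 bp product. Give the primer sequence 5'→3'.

The reverse primer's reverse complement ACTCCCCATC matches the template at positions 67–76, so the product ends at position 76.
A 28 bp product then starts at position 76 − 28 + 1 = 49.
The forward primer is identical to the top strand there: GAAGCAG.

5'-GAAGCAG-3'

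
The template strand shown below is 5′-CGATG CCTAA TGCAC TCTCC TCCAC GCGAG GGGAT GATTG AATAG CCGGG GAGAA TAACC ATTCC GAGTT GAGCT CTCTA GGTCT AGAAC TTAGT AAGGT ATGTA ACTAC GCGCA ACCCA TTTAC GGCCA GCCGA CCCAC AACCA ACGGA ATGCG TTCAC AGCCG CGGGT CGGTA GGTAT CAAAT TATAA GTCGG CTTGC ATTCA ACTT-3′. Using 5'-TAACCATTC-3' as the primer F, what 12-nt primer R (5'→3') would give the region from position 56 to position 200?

The product's 3' end on the top strand is position 200.
The reverse primer anneals to the top strand over positions 189–200, i.e. to AAGTCGGCTTGC.
Its sequence written 5'→3' is the reverse complement: GCAAGCCGACTT.

5'-GCAAGCCGACTT-3'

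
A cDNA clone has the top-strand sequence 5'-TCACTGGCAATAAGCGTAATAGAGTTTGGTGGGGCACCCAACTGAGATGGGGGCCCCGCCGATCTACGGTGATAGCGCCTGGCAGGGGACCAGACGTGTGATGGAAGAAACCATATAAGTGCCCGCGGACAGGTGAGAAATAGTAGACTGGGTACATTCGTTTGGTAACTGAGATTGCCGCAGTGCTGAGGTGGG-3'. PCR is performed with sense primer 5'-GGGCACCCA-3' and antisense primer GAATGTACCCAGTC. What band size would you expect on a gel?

Scanning the template, GGGCACCCA occurs at positions 32–40; this primer anneals to the bottom strand there with its 3' end pointing downstream.
Reverse complement of the reverse primer: GACTGGGTACATTC. This occurs on the top strand at positions 146–159.
The product runs from position 32 to position 159, so its length is 159 − 32 + 1 = 128 bp.

128 bp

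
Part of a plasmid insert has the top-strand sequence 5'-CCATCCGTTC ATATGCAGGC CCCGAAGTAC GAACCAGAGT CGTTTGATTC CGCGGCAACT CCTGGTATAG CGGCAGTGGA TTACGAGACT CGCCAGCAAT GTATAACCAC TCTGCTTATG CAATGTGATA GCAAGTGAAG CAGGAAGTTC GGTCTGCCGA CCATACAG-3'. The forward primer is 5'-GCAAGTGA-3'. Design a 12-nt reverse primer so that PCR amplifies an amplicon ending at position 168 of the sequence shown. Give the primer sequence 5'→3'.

5'-CTGTATGGTCGG-3'

The forward primer binds at positions 131–138; the product's 3' end on the top strand is position 168.
The reverse primer anneals to the top strand over positions 157–168, i.e. to CCGACCATACAG.
Its sequence written 5'→3' is the reverse complement: CTGTATGGTCGG.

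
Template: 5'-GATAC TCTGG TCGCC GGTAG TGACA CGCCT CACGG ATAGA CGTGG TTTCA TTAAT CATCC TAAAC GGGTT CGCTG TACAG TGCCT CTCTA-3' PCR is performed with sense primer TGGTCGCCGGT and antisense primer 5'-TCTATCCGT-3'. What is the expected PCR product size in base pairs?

Scanning the template, TGGTCGCCGGT occurs at positions 8–18; this primer anneals to the bottom strand there with its 3' end pointing downstream.
Taking the reverse complement of TCTATCCGT gives ACGGATAGA, found at positions 32–40 on the template; the primer anneals here to the top strand with its 3' end pointing upstream.
Product length = (reverse-primer end) − (forward-primer start) + 1 = 40 − 8 + 1 = 33 bp.

33 bp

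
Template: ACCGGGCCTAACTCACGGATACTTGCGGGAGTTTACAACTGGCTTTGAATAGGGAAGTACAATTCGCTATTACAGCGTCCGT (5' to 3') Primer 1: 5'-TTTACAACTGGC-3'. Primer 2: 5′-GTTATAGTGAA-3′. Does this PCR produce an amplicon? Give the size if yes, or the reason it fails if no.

No product — primer 2 has no binding site in the template.

Primer 2 (GTTATAGTGAA) does not match the top strand, and its reverse complement TTCACTATAAC does not match either.
With no annealing site for primer 2, no amplification occurs.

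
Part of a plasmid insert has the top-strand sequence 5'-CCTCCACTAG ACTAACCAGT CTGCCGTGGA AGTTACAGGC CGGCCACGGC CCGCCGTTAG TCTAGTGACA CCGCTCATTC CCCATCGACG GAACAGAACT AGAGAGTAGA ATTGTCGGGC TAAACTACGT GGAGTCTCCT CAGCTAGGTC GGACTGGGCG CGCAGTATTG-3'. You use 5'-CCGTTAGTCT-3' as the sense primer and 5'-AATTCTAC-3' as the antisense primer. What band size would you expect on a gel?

Scanning the template, CCGTTAGTCT occurs at positions 54–63; this primer anneals to the bottom strand there with its 3' end pointing downstream.
Reverse complement of the reverse primer: GTAGAATT. This occurs on the top strand at positions 106–113.
Amplicon spans positions 54–113: 60 bp.

60 bp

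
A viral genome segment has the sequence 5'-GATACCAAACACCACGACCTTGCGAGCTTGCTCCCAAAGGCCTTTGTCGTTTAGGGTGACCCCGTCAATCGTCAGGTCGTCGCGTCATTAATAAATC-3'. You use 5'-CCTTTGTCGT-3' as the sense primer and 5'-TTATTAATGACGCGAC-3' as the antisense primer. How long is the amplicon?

Forward primer CCTTTGTCGT is found on the top strand at positions 41–50.
The reverse primer's reverse complement is GTCGCGTCATTAATAA, which matches the template at positions 79–94.
Amplicon spans positions 41–94: 54 bp.

54 bp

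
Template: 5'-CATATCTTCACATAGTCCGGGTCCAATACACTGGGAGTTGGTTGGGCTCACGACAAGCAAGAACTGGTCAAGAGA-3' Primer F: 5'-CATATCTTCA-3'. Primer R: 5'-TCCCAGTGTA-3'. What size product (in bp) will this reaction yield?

Scanning the template, CATATCTTCA occurs at positions 1–10; this primer anneals to the bottom strand there with its 3' end pointing downstream.
The reverse primer's reverse complement is TACACTGGGA, which matches the template at positions 27–36.
Amplicon spans positions 1–36: 36 bp.

36 bp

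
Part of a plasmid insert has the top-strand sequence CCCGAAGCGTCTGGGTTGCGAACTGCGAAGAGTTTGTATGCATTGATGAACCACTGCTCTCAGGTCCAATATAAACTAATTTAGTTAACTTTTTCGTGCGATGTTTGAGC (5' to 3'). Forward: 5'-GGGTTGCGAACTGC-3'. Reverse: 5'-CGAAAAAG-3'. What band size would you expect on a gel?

84 bp

Scanning the template, GGGTTGCGAACTGC occurs at positions 13–26; this primer anneals to the bottom strand there with its 3' end pointing downstream.
Taking the reverse complement of CGAAAAAG gives CTTTTTCG, found at positions 89–96 on the template; the primer anneals here to the top strand with its 3' end pointing upstream.
Product length = (reverse-primer end) − (forward-primer start) + 1 = 96 − 13 + 1 = 84 bp.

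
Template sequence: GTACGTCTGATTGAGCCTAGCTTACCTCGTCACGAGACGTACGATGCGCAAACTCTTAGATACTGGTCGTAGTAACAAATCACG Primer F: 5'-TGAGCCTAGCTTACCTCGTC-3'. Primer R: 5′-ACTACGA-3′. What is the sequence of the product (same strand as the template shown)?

5'-TGAGCCTAGCTTACCTCGTCACGAGACGTACGATGCGCAAACTCTTAGATACTGGTCGTAGT-3'

Scanning the template, TGAGCCTAGCTTACCTCGTC occurs at positions 12–31; this primer anneals to the bottom strand there with its 3' end pointing downstream.
Taking the reverse complement of ACTACGA gives TCGTAGT, found at positions 67–73 on the template; the primer anneals here to the top strand with its 3' end pointing upstream.
The product is the template from position 12 through 73 (62 bp).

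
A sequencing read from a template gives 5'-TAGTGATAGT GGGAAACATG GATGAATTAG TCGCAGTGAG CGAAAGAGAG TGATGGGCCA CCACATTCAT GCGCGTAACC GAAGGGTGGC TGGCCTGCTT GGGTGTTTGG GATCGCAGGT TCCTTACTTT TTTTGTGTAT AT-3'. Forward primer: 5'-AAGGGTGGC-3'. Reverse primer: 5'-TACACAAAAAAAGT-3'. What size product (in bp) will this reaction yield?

The forward primer matches the template at positions 82–90.
Taking the reverse complement of TACACAAAAAAAGT gives ACTTTTTTTGTGTA, found at positions 126–139 on the template; the primer anneals here to the top strand with its 3' end pointing upstream.
Product length = (reverse-primer end) − (forward-primer start) + 1 = 139 − 82 + 1 = 58 bp.

58 bp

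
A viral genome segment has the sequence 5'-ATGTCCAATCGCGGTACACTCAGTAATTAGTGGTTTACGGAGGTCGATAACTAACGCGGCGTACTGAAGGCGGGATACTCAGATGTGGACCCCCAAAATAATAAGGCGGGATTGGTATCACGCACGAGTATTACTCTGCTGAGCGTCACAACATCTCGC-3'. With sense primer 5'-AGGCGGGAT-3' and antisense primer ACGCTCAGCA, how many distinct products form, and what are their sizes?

The forward primer AGGCGGGAT matches the top strand at positions 68–76, 104–112.
The reverse primer's reverse complement is TGCTGAGCGT, matching at positions 137–146.
Each forward site pairs with the reverse site to give a product ending at position 146: sizes 79, 43 bp.

Two products: 79 bp, 43 bp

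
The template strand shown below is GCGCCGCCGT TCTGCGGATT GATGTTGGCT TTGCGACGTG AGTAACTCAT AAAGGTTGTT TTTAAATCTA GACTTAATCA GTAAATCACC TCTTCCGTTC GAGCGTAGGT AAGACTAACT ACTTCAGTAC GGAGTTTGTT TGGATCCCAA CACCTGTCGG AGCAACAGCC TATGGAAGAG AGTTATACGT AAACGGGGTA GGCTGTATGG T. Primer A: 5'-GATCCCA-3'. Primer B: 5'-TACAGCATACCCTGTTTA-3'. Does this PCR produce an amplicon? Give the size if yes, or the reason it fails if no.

No product — primer B has no binding site in the template.

Primer B (TACAGCATACCCTGTTTA) does not match the top strand, and its reverse complement TAAACAGGGTATGCTGTA does not match either.
With no annealing site for primer B, no amplification occurs.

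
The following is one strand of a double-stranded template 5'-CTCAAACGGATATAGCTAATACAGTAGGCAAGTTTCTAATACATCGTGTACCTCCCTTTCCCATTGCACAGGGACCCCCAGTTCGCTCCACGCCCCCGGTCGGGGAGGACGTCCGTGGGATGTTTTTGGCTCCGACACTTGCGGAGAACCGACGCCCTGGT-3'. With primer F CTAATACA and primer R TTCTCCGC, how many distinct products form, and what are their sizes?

Two products: 133 bp, 113 bp

The forward primer CTAATACA matches the top strand at positions 16–23, 36–43.
The reverse primer's reverse complement is GCGGAGAA, matching at positions 141–148.
Each forward site pairs with the reverse site to give a product ending at position 148: sizes 133, 113 bp.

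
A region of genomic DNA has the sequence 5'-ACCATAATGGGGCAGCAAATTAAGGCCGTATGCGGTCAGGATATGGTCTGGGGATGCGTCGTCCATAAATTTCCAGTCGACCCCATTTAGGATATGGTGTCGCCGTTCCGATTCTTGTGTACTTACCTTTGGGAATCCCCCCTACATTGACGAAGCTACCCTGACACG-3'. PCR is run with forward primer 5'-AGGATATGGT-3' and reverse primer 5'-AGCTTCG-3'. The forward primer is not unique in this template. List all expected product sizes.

120 bp, 69 bp

The forward primer AGGATATGGT matches the top strand at positions 38–47, 89–98.
The reverse primer's reverse complement is CGAAGCT, matching at positions 151–157.
Each forward site pairs with the reverse site to give a product ending at position 157: sizes 120, 69 bp.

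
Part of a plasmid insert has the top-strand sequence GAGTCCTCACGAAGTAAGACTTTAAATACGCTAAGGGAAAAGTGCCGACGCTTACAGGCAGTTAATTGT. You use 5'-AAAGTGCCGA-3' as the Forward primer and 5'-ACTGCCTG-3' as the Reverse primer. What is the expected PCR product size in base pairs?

24 bp

Scanning the template, AAAGTGCCGA occurs at positions 39–48; this primer anneals to the bottom strand there with its 3' end pointing downstream.
Reverse complement of the reverse primer: CAGGCAGT. This occurs on the top strand at positions 55–62.
Amplicon spans positions 39–62: 24 bp.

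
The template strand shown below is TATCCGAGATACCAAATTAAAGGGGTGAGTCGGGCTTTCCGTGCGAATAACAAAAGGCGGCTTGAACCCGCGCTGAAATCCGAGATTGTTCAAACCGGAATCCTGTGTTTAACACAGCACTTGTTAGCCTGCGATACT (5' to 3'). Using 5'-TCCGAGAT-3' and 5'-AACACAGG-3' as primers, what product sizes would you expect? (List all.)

107 bp, 31 bp

The forward primer TCCGAGAT matches the top strand at positions 3–10, 79–86.
The reverse primer's reverse complement is CCTGTGTT, matching at positions 102–109.
Each forward site pairs with the reverse site to give a product ending at position 109: sizes 107, 31 bp.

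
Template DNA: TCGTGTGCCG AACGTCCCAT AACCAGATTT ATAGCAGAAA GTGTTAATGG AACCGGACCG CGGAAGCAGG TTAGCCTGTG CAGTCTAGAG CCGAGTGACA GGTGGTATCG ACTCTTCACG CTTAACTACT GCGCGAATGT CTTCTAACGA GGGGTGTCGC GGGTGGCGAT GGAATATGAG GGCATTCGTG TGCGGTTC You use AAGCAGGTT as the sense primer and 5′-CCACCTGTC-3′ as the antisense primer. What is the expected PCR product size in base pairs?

Scanning the template, AAGCAGGTT occurs at positions 64–72; this primer anneals to the bottom strand there with its 3' end pointing downstream.
Taking the reverse complement of CCACCTGTC gives GACAGGTGG, found at positions 97–105 on the template; the primer anneals here to the top strand with its 3' end pointing upstream.
Amplicon spans positions 64–105: 42 bp.

42 bp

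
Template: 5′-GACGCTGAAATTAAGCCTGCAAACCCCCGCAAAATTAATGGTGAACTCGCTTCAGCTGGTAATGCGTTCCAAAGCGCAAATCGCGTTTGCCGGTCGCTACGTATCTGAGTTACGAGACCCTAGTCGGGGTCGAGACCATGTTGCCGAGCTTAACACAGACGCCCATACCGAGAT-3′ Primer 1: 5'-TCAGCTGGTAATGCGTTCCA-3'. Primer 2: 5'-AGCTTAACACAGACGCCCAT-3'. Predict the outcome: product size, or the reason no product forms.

No product — both primers anneal to the same strand and extend in the same direction.

Primer 1 (TCAGCTGGTAATGCGTTCCA) matches the top strand at positions 52–71 (3' end points downstream).
Primer 2 (AGCTTAACACAGACGCCCAT) also matches the top strand directly, at positions 147–166 — its reverse complement ATGGGCGTCTGTGTTAAGCT is not present.
Both primers anneal to the bottom strand with 3' ends pointing the same way, so neither can prime synthesis back toward the other.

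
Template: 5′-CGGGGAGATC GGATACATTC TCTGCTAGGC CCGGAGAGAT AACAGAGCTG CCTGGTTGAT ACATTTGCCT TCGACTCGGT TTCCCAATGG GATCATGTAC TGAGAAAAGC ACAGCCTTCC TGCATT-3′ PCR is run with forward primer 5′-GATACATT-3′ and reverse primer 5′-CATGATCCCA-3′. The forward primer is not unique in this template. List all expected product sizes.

86 bp, 40 bp

The forward primer GATACATT matches the top strand at positions 12–19, 58–65.
The reverse primer's reverse complement is TGGGATCATG, matching at positions 88–97.
Each forward site pairs with the reverse site to give a product ending at position 97: sizes 86, 40 bp.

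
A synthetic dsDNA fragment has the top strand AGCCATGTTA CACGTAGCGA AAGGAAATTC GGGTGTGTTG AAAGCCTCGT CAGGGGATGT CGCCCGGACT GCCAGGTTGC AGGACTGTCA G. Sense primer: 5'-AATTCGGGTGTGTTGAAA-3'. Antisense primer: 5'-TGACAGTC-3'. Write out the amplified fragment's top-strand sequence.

Scanning the template, AATTCGGGTGTGTTGAAA occurs at positions 26–43; this primer anneals to the bottom strand there with its 3' end pointing downstream.
The reverse primer's reverse complement is GACTGTCA, which matches the template at positions 83–90.
The product is the template from position 26 through 90 (65 bp).

5'-AATTCGGGTGTGTTGAAAGCCTCGTCAGGGGATGTCGCCCGGACTGCCAGGTTGCAGGACTGTCA-3'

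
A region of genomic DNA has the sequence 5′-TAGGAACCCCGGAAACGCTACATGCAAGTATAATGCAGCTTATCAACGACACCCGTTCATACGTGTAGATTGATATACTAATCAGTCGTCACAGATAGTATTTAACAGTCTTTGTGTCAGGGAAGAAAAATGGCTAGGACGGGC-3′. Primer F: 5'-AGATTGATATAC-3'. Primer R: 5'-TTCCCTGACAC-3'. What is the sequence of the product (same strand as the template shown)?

5'-AGATTGATATACTAATCAGTCGTCACAGATAGTATTTAACAGTCTTTGTGTCAGGGAA-3'

The forward primer matches the template at positions 67–78.
Taking the reverse complement of TTCCCTGACAC gives GTGTCAGGGAA, found at positions 114–124 on the template; the primer anneals here to the top strand with its 3' end pointing upstream.
The product is the template from position 67 through 124 (58 bp).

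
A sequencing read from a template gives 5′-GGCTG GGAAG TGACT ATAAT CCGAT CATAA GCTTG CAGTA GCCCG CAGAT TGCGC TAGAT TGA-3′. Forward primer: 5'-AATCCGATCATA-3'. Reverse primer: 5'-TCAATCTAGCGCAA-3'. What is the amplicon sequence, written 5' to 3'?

5'-AATCCGATCATAAGCTTGCAGTAGCCCGCAGATTGCGCTAGATTGA-3'

The forward primer matches the template at positions 18–29.
Reverse complement of the reverse primer: TTGCGCTAGATTGA. This occurs on the top strand at positions 50–63.
The product is the template from position 18 through 63 (46 bp).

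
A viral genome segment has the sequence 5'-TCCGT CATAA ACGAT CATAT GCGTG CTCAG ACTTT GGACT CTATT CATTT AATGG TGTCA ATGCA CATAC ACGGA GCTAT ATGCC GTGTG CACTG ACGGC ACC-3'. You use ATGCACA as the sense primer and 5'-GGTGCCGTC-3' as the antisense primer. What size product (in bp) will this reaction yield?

Scanning the template, ATGCACA occurs at positions 61–67; this primer anneals to the bottom strand there with its 3' end pointing downstream.
The reverse primer's reverse complement is GACGGCACC, which matches the template at positions 95–103.
Product length = (reverse-primer end) − (forward-primer start) + 1 = 103 − 61 + 1 = 43 bp.

43 bp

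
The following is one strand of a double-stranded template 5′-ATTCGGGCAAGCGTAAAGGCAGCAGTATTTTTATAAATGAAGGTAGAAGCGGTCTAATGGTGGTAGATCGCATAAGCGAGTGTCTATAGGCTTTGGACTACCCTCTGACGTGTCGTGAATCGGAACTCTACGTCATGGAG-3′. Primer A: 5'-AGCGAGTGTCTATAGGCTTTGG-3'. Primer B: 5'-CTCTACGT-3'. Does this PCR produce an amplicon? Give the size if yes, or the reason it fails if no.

No product — both primers anneal to the same strand and extend in the same direction.

Primer A (AGCGAGTGTCTATAGGCTTTGG) matches the top strand at positions 75–96 (3' end points downstream).
Primer B (CTCTACGT) also matches the top strand directly, at positions 126–133 — its reverse complement ACGTAGAG is not present.
Both primers anneal to the bottom strand with 3' ends pointing the same way, so neither can prime synthesis back toward the other.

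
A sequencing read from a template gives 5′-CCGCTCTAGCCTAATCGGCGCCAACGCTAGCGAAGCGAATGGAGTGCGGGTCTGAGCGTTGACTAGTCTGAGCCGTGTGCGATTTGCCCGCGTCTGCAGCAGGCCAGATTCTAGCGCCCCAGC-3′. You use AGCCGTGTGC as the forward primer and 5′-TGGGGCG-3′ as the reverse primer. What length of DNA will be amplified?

51 bp

Scanning the template, AGCCGTGTGC occurs at positions 71–80; this primer anneals to the bottom strand there with its 3' end pointing downstream.
The reverse primer's reverse complement is CGCCCCA, which matches the template at positions 115–121.
The product runs from position 71 to position 121, so its length is 121 − 71 + 1 = 51 bp.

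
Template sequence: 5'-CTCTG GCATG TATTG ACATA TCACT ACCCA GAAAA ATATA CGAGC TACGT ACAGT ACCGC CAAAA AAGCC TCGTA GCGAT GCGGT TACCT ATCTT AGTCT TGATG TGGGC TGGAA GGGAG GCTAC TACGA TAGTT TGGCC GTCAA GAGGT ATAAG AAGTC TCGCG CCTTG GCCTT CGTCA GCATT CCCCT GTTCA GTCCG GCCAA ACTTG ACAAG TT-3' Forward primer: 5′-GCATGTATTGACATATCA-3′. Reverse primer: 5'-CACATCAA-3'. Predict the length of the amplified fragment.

The forward primer matches the template at positions 6–23.
Taking the reverse complement of CACATCAA gives TTGATGTG, found at positions 100–107 on the template; the primer anneals here to the top strand with its 3' end pointing upstream.
The product runs from position 6 to position 107, so its length is 107 − 6 + 1 = 102 bp.

102 bp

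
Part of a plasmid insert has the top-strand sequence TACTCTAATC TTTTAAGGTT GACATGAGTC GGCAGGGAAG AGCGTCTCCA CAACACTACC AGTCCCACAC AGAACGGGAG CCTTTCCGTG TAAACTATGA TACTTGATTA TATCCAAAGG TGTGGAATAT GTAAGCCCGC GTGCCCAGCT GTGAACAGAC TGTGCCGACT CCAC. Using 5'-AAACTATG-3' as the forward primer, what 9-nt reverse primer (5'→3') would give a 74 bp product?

The forward primer binds at positions 92–99, so a 74 bp product ends at position 92 + 74 − 1 = 165.
The reverse primer anneals to the top strand over positions 157–165, i.e. to AGACTGTGC.
Its sequence written 5'→3' is the reverse complement: GCACAGTCT.

5'-GCACAGTCT-3'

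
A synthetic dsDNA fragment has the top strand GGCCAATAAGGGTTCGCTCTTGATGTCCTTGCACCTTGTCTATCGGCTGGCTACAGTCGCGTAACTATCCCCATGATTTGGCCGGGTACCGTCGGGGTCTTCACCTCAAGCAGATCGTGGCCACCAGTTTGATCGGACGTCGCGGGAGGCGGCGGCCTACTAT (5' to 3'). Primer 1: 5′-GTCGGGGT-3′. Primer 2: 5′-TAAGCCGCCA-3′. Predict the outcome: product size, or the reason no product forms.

Primer 2 (TAAGCCGCCA) does not match the top strand, and its reverse complement TGGCGGCTTA does not match either.
With no annealing site for primer 2, no amplification occurs.

No product — primer 2 has no binding site in the template.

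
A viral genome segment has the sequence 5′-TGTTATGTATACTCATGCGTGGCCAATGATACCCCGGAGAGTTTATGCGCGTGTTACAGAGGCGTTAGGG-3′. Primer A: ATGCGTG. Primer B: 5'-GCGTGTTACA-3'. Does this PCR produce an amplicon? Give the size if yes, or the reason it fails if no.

Primer A (ATGCGTG) matches the top strand at positions 15–21 (3' end points downstream).
Primer B (GCGTGTTACA) also matches the top strand directly, at positions 49–58 — its reverse complement TGTAACACGC is not present.
Both primers anneal to the bottom strand with 3' ends pointing the same way, so neither can prime synthesis back toward the other.

No product — both primers anneal to the same strand and extend in the same direction.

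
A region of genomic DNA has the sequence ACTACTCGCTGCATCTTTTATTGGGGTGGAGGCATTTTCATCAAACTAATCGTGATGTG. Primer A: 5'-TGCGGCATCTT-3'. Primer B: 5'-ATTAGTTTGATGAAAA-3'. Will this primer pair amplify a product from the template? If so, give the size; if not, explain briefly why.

Primer A (TGCGGCATCTT) does not match the top strand, and its reverse complement AAGATGCCGCA does not match either.
With no annealing site for primer A, no amplification occurs.

No product — primer A has no binding site in the template.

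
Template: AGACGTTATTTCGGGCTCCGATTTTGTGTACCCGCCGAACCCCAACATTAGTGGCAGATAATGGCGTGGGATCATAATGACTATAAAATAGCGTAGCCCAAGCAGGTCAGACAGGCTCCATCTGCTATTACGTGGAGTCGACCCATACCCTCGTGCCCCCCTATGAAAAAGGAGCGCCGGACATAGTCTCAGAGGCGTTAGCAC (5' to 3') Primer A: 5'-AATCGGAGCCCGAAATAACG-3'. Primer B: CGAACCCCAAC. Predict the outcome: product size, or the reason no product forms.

No product — the primers' 3' ends point away from each other.

Primer A (AATCGGAGCCCGAAATAACG) has reverse complement CGTTATTTCGGGCTCCGATT, which matches the top strand at positions 4–23; primer A anneals to the top strand there with its 3' end pointing upstream toward position 4.
Primer B (CGAACCCCAAC) matches the top strand directly at positions 36–46; it anneals to the bottom strand with its 3' end pointing downstream toward position 46.
The 3' ends diverge (primer A extends toward position 1, primer B toward position 204), so the primers never converge on a shared product.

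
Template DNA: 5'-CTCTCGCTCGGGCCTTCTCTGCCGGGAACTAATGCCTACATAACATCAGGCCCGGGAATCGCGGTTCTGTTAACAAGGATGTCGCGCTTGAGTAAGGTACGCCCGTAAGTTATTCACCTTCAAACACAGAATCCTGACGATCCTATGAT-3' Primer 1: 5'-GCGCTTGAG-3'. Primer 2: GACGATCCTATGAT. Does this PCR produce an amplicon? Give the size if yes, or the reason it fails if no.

No product — both primers anneal to the same strand and extend in the same direction.

Primer 1 (GCGCTTGAG) matches the top strand at positions 84–92 (3' end points downstream).
Primer 2 (GACGATCCTATGAT) also matches the top strand directly, at positions 136–149 — its reverse complement ATCATAGGATCGTC is not present.
Both primers anneal to the bottom strand with 3' ends pointing the same way, so neither can prime synthesis back toward the other.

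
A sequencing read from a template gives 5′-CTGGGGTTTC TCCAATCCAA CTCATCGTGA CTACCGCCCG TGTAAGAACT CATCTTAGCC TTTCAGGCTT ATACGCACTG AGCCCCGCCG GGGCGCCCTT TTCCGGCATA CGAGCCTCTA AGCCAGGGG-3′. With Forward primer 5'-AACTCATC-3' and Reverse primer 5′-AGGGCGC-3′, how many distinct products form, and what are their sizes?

Two products: 81 bp, 53 bp

The forward primer AACTCATC matches the top strand at positions 19–26, 47–54.
The reverse primer's reverse complement is GCGCCCT, matching at positions 93–99.
Each forward site pairs with the reverse site to give a product ending at position 99: sizes 81, 53 bp.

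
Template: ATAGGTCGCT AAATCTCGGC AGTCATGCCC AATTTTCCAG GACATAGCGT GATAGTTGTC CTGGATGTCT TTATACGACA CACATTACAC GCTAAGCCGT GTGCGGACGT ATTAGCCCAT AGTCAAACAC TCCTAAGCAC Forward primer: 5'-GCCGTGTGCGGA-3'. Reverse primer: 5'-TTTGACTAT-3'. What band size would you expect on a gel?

32 bp

The forward primer matches the template at positions 96–107.
The reverse primer's reverse complement is ATAGTCAAA, which matches the template at positions 119–127.
Product length = (reverse-primer end) − (forward-primer start) + 1 = 127 − 96 + 1 = 32 bp.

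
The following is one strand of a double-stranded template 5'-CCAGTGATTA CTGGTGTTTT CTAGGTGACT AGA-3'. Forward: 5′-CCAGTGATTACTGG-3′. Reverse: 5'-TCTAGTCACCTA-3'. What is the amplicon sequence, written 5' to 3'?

5'-CCAGTGATTACTGGTGTTTTCTAGGTGACTAGA-3'

Forward primer CCAGTGATTACTGG is found on the top strand at positions 1–14.
The reverse primer's reverse complement is TAGGTGACTAGA, which matches the template at positions 22–33.
The product is the template from position 1 through 33 (33 bp).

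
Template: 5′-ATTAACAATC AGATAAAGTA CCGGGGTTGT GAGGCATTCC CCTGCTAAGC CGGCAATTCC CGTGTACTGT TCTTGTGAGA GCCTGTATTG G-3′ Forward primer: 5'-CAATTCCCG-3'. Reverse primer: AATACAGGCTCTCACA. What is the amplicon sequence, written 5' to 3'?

5'-CAATTCCCGTGTACTGTTCTTGTGAGAGCCTGTATT-3'

Forward primer CAATTCCCG is found on the top strand at positions 54–62.
Taking the reverse complement of AATACAGGCTCTCACA gives TGTGAGAGCCTGTATT, found at positions 74–89 on the template; the primer anneals here to the top strand with its 3' end pointing upstream.
The product is the template from position 54 through 89 (36 bp).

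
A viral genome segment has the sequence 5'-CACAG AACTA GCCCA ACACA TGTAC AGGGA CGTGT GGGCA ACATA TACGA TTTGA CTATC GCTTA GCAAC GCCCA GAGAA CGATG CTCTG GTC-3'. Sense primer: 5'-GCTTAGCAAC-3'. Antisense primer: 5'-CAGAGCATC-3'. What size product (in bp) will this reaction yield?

The forward primer matches the template at positions 61–70.
Taking the reverse complement of CAGAGCATC gives GATGCTCTG, found at positions 82–90 on the template; the primer anneals here to the top strand with its 3' end pointing upstream.
Amplicon spans positions 61–90: 30 bp.

30 bp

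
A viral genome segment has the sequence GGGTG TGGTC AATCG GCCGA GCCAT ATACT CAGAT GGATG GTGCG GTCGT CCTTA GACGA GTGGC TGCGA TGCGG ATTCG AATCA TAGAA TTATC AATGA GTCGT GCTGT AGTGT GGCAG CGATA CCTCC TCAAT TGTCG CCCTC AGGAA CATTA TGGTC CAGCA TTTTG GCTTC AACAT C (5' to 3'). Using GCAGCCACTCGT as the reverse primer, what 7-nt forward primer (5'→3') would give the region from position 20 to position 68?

5'-AGCCATA-3'

The reverse primer's reverse complement ACGAGTGGCTGC matches the template at positions 57–68; the product starts at position 20.
The forward primer is identical to the top strand over positions 20–26: AGCCATA.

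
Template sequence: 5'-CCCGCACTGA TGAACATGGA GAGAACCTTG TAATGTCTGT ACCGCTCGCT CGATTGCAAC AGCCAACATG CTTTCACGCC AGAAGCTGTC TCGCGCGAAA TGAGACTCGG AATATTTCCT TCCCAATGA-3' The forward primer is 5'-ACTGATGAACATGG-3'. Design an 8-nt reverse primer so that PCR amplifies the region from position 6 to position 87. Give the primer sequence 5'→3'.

The product's 3' end on the top strand is position 87.
The reverse primer anneals to the top strand over positions 80–87, i.e. to CAGAAGCT.
Its sequence written 5'→3' is the reverse complement: AGCTTCTG.

5'-AGCTTCTG-3'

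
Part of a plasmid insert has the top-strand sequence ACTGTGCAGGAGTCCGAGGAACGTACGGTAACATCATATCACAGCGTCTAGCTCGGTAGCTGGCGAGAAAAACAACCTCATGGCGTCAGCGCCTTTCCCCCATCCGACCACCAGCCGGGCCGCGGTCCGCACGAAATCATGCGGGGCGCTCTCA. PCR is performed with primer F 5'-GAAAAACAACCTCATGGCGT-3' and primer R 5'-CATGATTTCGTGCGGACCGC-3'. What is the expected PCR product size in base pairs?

75 bp

Forward primer GAAAAACAACCTCATGGCGT is found on the top strand at positions 67–86.
Reverse complement of the reverse primer: GCGGTCCGCACGAAATCATG. This occurs on the top strand at positions 122–141.
Amplicon spans positions 67–141: 75 bp.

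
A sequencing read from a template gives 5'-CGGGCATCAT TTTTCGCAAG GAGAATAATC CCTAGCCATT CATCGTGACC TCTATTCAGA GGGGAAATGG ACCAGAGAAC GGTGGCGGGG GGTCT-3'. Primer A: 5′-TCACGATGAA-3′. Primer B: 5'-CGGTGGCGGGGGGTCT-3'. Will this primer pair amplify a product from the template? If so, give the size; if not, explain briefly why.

Primer A (TCACGATGAA) has reverse complement TTCATCGTGA, which matches the top strand at positions 39–48; primer A anneals to the top strand there with its 3' end pointing upstream toward position 39.
Primer B (CGGTGGCGGGGGGTCT) matches the top strand directly at positions 80–95; it anneals to the bottom strand with its 3' end pointing downstream toward position 95.
The 3' ends diverge (primer A extends toward position 1, primer B toward position 95), so the primers never converge on a shared product.

No product — the primers' 3' ends point away from each other.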